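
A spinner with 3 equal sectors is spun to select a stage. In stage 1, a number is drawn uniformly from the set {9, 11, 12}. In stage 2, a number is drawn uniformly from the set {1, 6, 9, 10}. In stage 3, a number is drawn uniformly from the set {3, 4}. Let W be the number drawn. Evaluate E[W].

E[W | stage 1] = (9+11+12)/3 = 32/3.
E[W | stage 2] = (1+6+9+10)/4 = 13/2.
E[W | stage 3] = (3+4)/2 = 7/2.
E[W] = (1/3)·(32/3) + (1/3)·(13/2) + (1/3)·(7/2) = 62/9.

62/9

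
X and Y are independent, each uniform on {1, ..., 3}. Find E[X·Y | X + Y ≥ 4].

31/6

Outcomes with X + Y ≥ 4: (1,3), (2,2), (2,3), (3,1), (3,2), (3,3), each with probability 1/9.
E[X·Y | X + Y ≥ 4] = (3 + 4 + 6 + 3 + 6 + 9) / 6 = 31/6.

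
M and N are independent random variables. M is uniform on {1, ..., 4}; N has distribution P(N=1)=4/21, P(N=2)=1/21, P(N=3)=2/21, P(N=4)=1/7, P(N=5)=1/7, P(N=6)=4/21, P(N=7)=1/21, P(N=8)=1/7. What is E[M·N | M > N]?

P(M > N) = 4/21.
Summing MN·P(x,y) over outcomes with M > N gives 37/42.
E[M·N | M > N] = (37/42) / (4/21) = 37/8.

37/8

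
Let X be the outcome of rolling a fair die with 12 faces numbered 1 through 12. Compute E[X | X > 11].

12

Given X > 11, X is equally likely to be any of {12}.
E[X | X > 11] = (12) / 1 = 12.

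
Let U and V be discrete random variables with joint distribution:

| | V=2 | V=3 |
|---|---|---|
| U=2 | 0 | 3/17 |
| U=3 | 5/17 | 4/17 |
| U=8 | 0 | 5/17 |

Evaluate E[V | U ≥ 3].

37/14

P(U ≥ 3) = 14/17.
Σ V·P over the event = 2·(5/17) + 3·(4/17) + 3·(5/17) = 37/17.
E[V | U ≥ 3] = (37/17) / (14/17) = 37/14.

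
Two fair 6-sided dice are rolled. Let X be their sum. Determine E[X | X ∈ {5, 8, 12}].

P(X ∈ {5, 8, 12}) = 5/18.
Σ over the event: 5·1/9 + 8·5/36 + 12·1/36 = 2.
E[X | X ∈ {5, 8, 12}] = (2) / (5/18) = 36/5.

36/5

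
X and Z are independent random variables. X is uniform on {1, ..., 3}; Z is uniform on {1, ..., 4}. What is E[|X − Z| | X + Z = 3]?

Outcomes with X + Z = 3: (1,2), (2,1), each with probability 1/12.
E[|X − Z| | X + Z = 3] = (1 + 1) / 2 = 1.

1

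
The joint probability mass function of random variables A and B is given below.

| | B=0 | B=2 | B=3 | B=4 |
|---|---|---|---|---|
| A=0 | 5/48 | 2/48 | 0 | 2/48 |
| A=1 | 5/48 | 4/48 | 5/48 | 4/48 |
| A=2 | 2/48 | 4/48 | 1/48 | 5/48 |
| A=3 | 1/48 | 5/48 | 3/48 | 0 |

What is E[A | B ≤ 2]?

39/28

P(B ≤ 2) = 7/12.
Σ A·P over the event = 0·(5/48) + 0·(2/48) + 1·(5/48) + 1·(4/48) + 2·(2/48) + 2·(4/48) + 3·(1/48) + 3·(5/48) = 13/16.
E[A | B ≤ 2] = (13/16) / (7/12) = 39/28.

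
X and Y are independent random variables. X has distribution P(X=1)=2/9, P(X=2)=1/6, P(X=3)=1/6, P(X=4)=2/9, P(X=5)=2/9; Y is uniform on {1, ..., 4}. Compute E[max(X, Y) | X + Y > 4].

211/51

P(X + Y > 4) = 17/24.
Summing max(X,Y)·P(x,y) over outcomes with X + Y > 4 gives 211/72.
E[max(X, Y) | X + Y > 4] = (211/72) / (17/24) = 211/51.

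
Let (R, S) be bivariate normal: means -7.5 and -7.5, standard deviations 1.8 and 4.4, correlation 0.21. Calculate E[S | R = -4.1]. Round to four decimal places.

-5.7547

The regression of S on R has slope ρ·σ_S/σ_R and passes through (μ_R, μ_S).
E[S | R=-4.1] = -7.5 + (0.21)·(4.4/1.8)·(-4.1 − (-7.5)) = -7.5 + (0.51333)·(3.4) = -5.7547.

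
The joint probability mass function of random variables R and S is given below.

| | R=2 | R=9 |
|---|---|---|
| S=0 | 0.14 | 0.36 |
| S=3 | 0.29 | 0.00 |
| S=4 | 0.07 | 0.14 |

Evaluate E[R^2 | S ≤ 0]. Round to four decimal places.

P(S ≤ 0) = 0.50.
Σ R^2·P over the event = 4·(0.14) + 81·(0.36) = 29.72.
E[R^2 | S ≤ 0] = (29.72) / (0.50) = 59.4400.

59.4400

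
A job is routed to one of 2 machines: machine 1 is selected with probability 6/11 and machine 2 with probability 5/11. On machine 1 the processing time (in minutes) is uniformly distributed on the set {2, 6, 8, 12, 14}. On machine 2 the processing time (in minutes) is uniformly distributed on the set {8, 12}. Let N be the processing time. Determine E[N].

502/55

E[N | machine 1] = (2+6+8+12+14)/5 = 42/5.
E[N | machine 2] = (8+12)/2 = 10.
E[N] = (6/11)·(42/5) + (5/11)·(10) = 502/55.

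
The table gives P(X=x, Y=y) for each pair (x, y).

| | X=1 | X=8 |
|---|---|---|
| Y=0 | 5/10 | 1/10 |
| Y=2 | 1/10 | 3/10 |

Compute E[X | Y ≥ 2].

25/4

P(Y ≥ 2) = 2/5.
Σ X·P over the event = 1·(1/10) + 8·(3/10) = 5/2.
E[X | Y ≥ 2] = (5/2) / (2/5) = 25/4.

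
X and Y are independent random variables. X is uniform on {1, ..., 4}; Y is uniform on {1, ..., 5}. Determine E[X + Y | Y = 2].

Outcomes with Y = 2: (1,2), (2,2), (3,2), (4,2), each with probability 1/20.
E[X + Y | Y = 2] = (3 + 4 + 5 + 6) / 4 = 9/2.

9/2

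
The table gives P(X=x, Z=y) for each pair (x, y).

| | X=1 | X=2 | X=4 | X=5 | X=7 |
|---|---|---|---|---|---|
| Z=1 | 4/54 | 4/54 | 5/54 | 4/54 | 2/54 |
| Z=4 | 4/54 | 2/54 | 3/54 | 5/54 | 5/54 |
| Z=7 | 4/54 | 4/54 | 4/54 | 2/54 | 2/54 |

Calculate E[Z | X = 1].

4

P(X = 1) = 2/9.
Σ Z·P over the event = 1·(4/54) + 4·(4/54) + 7·(4/54) = 8/9.
E[Z | X = 1] = (8/9) / (2/9) = 4.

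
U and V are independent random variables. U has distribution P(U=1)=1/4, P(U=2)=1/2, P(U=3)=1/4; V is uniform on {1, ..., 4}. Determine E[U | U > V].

5/2

P(U > V) = 1/4.
Summing U·P(x,y) over outcomes with U > V gives 5/8.
E[U | U > V] = (5/8) / (1/4) = 5/2.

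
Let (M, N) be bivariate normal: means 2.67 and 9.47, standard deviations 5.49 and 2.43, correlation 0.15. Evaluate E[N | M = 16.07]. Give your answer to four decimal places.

For a bivariate normal, E[N | M=x] = μ_N + ρ·(σ_N/σ_M)·(x − μ_M).
E[N | M=16.07] = 9.47 + (0.15)·(2.43/5.49)·(16.07 − (2.67)) = 9.47 + (0.066393)·(13.4) = 10.3597.

10.3597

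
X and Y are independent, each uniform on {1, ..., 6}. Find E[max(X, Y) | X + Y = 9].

Outcomes with X + Y = 9: (3,6), (4,5), (5,4), (6,3), each with probability 1/36.
E[max(X, Y) | X + Y = 9] = (6 + 5 + 5 + 6) / 4 = 11/2.

11/2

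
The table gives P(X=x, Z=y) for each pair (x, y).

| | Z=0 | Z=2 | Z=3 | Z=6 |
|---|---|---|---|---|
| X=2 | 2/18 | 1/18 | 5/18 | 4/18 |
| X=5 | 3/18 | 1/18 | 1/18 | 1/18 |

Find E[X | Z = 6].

P(Z = 6) = 5/18.
Σ X·P over the event = 2·(4/18) + 5·(1/18) = 13/18.
E[X | Z = 6] = (13/18) / (5/18) = 13/5.

13/5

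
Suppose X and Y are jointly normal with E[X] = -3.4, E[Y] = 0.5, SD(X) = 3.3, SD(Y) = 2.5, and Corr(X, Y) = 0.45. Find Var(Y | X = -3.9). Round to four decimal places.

Var(Y | X=x) = (1 − ρ²)·σ_Y².
Var(Y | X=-3.9) = (2.5)²·(1 − (0.45)²) = 6.25·0.7975 = 4.9844.

4.9844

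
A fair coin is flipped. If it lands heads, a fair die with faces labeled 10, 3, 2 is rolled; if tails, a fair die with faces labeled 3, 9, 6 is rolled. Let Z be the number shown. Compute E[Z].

11/2

E[Z | heads] = (10+3+2)/3 = 5.
E[Z | tails] = (3+9+6)/3 = 6.
E[Z] = (1/2)·(5) + (1/2)·(6) = 11/2.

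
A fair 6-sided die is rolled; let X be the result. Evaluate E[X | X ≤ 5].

Given X ≤ 5, X is equally likely to be any of {1, 2, 3, 4, 5}.
E[X | X ≤ 5] = (1 + 2 + 3 + 4 + 5) / 5 = 3.

3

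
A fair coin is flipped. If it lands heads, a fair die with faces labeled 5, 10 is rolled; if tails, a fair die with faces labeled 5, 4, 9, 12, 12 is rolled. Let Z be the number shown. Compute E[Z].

E[Z | heads] = (5+10)/2 = 15/2.
E[Z | tails] = (5+4+9+12+12)/5 = 42/5.
By the law of total expectation,
E[Z] = (1/2)·(15/2) + (1/2)·(42/5) = 159/20.

159/20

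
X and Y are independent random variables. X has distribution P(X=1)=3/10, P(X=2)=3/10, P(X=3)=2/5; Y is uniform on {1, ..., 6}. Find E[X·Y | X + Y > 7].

168/11

P(X + Y > 7) = 11/60.
Summing XY·P(x,y) over outcomes with X + Y > 7 gives 14/5.
E[X·Y | X + Y > 7] = (14/5) / (11/60) = 168/11.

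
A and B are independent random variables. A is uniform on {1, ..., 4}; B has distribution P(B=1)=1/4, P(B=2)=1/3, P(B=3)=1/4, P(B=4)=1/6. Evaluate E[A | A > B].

P(A > B) = 5/12.
Summing A·P(x,y) over outcomes with A > B gives 67/48.
E[A | A > B] = (67/48) / (5/12) = 67/20.

67/20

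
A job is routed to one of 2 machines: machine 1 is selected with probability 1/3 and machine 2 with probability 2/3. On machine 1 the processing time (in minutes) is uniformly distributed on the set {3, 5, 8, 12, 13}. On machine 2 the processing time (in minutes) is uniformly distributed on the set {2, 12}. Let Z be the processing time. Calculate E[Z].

E[Z | machine 1] = (3+5+8+12+13)/5 = 41/5.
E[Z | machine 2] = (2+12)/2 = 7.
By the law of total expectation,
E[Z] = (1/3)·(41/5) + (2/3)·(7) = 37/5.

37/5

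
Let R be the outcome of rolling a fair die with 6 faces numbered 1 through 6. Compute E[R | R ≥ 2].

Given R ≥ 2, R is equally likely to be any of {2, 3, 4, 5, 6}.
E[R | R ≥ 2] = (2 + 3 + 4 + 5 + 6) / 5 = 4.

4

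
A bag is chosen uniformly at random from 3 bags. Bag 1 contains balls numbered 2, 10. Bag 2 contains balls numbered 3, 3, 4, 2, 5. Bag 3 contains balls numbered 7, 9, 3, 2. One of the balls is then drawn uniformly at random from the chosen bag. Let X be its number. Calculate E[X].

293/60

E[X | bag 1] = (2+10)/2 = 6.
E[X | bag 2] = (3+3+4+2+5)/5 = 17/5.
E[X | bag 3] = (7+9+3+2)/4 = 21/4.
E[X] = (1/3)·(6) + (1/3)·(17/5) + (1/3)·(21/4) = 293/60.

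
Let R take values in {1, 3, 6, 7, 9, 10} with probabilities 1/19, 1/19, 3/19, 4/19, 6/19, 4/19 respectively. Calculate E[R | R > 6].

P(R > 6) = 14/19.
Σ over the event: 7·4/19 + 9·6/19 + 10·4/19 = 122/19.
E[R | R > 6] = (122/19) / (14/19) = 61/7.

61/7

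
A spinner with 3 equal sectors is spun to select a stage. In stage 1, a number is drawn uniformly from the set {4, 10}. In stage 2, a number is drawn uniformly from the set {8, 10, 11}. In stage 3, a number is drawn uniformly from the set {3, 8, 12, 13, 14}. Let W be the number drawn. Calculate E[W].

E[W | stage 1] = (4+10)/2 = 7.
E[W | stage 2] = (8+10+11)/3 = 29/3.
E[W | stage 3] = (3+8+12+13+14)/5 = 10.
E[W] = (1/3)·(7) + (1/3)·(29/3) + (1/3)·(10) = 80/9.

80/9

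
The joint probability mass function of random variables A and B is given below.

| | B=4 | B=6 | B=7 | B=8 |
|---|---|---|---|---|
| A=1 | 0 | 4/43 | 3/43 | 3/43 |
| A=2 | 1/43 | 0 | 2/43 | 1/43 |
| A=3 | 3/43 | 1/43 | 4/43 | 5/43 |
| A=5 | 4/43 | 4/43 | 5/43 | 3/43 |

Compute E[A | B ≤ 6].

58/17

P(B ≤ 6) = 17/43.
Σ A·P over the event = 1·(4/43) + 2·(1/43) + 3·(3/43) + 3·(1/43) + 5·(4/43) + 5·(4/43) = 58/43.
E[A | B ≤ 6] = (58/43) / (17/43) = 58/17.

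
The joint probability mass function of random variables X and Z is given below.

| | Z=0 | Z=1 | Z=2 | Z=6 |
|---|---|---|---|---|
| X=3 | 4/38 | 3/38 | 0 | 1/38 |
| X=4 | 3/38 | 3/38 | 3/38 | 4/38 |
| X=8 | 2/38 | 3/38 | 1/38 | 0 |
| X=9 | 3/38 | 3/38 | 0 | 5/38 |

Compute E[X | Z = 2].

P(Z = 2) = 2/19.
Σ X·P over the event = 4·(3/38) + 8·(1/38) = 10/19.
E[X | Z = 2] = (10/19) / (2/19) = 5.

5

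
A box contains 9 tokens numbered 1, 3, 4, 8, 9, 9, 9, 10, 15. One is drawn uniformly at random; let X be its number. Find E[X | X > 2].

P(X > 2) = 8/9.
Σ over the event: 3·1/9 + 4·1/9 + 8·1/9 + 9·1/3 + 10·1/9 + 15·1/9 = 67/9.
E[X | X > 2] = (67/9) / (8/9) = 67/8.

67/8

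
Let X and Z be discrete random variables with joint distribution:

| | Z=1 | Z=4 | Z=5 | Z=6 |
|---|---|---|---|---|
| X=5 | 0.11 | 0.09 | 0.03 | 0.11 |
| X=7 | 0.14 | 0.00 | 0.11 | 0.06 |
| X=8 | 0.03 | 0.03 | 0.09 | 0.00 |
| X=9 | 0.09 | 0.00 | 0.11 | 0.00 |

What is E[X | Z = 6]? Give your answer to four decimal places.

P(Z = 6) = 0.17.
Σ X·P over the event = 5·(0.11) + 7·(0.06) = 0.97.
E[X | Z = 6] = (0.97) / (0.17) = 5.7059.

5.7059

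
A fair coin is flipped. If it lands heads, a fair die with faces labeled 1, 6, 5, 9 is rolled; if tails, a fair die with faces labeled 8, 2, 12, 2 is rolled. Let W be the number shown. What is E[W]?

E[W | heads] = (1+6+5+9)/4 = 21/4.
E[W | tails] = (8+2+12+2)/4 = 6.
E[W] = (1/2)·(21/4) + (1/2)·(6) = 45/8.

45/8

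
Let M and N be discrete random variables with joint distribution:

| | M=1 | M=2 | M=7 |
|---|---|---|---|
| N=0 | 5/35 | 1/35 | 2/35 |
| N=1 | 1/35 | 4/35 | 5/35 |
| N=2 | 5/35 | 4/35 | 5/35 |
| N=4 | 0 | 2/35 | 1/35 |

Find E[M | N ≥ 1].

P(N ≥ 1) = 27/35.
Σ M·P over the event = 1·(1/35) + 1·(5/35) + 2·(4/35) + 2·(4/35) + 2·(2/35) + 7·(5/35) + 7·(5/35) + 7·(1/35) = 103/35.
E[M | N ≥ 1] = (103/35) / (27/35) = 103/27.

103/27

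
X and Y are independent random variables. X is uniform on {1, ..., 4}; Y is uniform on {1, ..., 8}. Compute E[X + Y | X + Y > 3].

P(X + Y > 3) = 29/32.
Summing (X+Y)·P(x,y) over outcomes with X + Y > 3 gives 27/4.
E[X + Y | X + Y > 3] = (27/4) / (29/32) = 216/29.

216/29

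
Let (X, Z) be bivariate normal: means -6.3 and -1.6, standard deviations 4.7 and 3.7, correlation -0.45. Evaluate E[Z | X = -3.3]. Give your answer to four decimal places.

-2.6628

E[Z | X=x] = μ_Z + ρ(σ_Z/σ_X)(x − μ_X) for jointly normal variables.
E[Z | X=-3.3] = -1.6 + (-0.45)·(3.7/4.7)·(-3.3 − (-6.3)) = -1.6 + (-0.35426)·(3) = -2.6628.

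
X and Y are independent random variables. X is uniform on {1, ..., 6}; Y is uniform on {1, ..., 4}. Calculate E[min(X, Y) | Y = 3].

Outcomes with Y = 3: (1,3), (2,3), (3,3), (4,3), (5,3), (6,3), each with probability 1/24.
E[min(X, Y) | Y = 3] = (1 + 2 + 3 + 3 + 3 + 3) / 6 = 5/2.

5/2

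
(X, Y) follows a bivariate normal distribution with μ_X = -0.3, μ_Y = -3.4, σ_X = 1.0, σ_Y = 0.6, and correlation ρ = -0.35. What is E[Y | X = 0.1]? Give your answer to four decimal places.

-3.4840

The regression of Y on X has slope ρ·σ_Y/σ_X and passes through (μ_X, μ_Y).
E[Y | X=0.1] = -3.4 + (-0.35)·(0.6/1.0)·(0.1 − (-0.3)) = -3.4 + (-0.21)·(0.4) = -3.4840.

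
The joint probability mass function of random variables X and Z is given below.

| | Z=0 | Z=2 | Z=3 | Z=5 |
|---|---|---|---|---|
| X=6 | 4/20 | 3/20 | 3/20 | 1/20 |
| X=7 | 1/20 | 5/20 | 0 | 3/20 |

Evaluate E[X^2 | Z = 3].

36

P(Z = 3) = 3/20.
Σ X^2·P over the event = 36·(3/20) = 27/5.
E[X^2 | Z = 3] = (27/5) / (3/20) = 36.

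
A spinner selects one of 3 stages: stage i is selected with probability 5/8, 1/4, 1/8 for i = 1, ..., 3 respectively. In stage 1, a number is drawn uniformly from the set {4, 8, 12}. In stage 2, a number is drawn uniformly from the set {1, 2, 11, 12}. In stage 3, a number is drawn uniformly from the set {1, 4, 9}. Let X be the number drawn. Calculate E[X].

E[X | stage 1] = (4+8+12)/3 = 8.
E[X | stage 2] = (1+2+11+12)/4 = 13/2.
E[X | stage 3] = (1+4+9)/3 = 14/3.
By the law of total expectation,
E[X] = (5/8)·(8) + (1/4)·(13/2) + (1/8)·(14/3) = 173/24.

173/24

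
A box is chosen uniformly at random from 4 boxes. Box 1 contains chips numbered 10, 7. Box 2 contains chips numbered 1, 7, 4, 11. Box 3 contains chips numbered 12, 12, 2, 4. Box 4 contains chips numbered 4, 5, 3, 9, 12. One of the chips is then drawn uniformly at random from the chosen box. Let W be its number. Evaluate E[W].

E[W | box 1] = (10+7)/2 = 17/2.
E[W | box 2] = (1+7+4+11)/4 = 23/4.
E[W | box 3] = (12+12+2+4)/4 = 15/2.
E[W | box 4] = (4+5+3+9+12)/5 = 33/5.
E[W] = (1/4)·(17/2) + (1/4)·(23/4) + (1/4)·(15/2) + (1/4)·(33/5) = 567/80.

567/80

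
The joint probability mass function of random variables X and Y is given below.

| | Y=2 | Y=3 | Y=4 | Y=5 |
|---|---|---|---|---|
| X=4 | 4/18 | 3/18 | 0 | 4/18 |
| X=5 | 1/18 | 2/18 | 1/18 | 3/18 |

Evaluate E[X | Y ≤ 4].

48/11

P(Y ≤ 4) = 11/18.
Summing X·P(X=x,Y=y) over the conditioning event gives 8/3.
E[X | Y ≤ 4] = (8/3) / (11/18) = 48/11.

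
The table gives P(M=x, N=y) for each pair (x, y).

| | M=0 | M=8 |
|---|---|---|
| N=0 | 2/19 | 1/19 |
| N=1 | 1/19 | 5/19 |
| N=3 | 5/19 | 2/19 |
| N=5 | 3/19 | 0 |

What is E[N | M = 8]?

P(M = 8) = 8/19.
Summing N·P(M=x,N=y) over the conditioning event gives 11/19.
E[N | M = 8] = (11/19) / (8/19) = 11/8.

11/8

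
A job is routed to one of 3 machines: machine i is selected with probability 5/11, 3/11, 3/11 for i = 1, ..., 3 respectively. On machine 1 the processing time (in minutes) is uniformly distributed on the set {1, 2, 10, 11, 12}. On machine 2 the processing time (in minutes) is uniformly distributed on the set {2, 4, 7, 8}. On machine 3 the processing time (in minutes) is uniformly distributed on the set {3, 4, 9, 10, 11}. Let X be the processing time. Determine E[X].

E[X | machine 1] = (1+2+10+11+12)/5 = 36/5.
E[X | machine 2] = (2+4+7+8)/4 = 21/4.
E[X | machine 3] = (3+4+9+10+11)/5 = 37/5.
By the law of total expectation,
E[X] = (5/11)·(36/5) + (3/11)·(21/4) + (3/11)·(37/5) = 1479/220.

1479/220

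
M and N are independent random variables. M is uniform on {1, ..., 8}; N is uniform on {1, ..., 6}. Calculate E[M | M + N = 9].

P(M + N = 9) = 1/8.
Summing M·P(x,y) over outcomes with M + N = 9 gives 11/16.
E[M | M + N = 9] = (11/16) / (1/8) = 11/2.

11/2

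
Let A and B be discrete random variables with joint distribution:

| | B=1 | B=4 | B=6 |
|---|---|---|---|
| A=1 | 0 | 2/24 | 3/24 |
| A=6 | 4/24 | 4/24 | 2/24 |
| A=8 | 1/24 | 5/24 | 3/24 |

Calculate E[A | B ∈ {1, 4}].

49/8

P(B ∈ {1, 4}) = 2/3.
Σ A·P over the event = 1·(2/24) + 6·(4/24) + 6·(4/24) + 8·(1/24) + 8·(5/24) = 49/12.
E[A | B ∈ {1, 4}] = (49/12) / (2/3) = 49/8.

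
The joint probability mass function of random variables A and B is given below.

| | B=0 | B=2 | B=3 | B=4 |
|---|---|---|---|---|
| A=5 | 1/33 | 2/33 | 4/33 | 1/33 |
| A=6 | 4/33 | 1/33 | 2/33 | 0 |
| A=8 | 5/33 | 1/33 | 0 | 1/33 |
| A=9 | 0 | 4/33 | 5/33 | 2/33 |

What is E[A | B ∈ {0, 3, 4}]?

177/25

P(B ∈ {0, 3, 4}) = 25/33.
Summing A·P(A=x,B=y) over the conditioning event gives 59/11.
E[A | B ∈ {0, 3, 4}] = (59/11) / (25/33) = 177/25.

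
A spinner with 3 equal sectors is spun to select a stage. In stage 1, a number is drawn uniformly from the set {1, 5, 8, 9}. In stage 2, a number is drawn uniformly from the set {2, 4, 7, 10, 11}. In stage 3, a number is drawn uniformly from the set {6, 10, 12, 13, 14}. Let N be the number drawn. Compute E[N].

E[N | stage 1] = (1+5+8+9)/4 = 23/4.
E[N | stage 2] = (2+4+7+10+11)/5 = 34/5.
E[N | stage 3] = (6+10+12+13+14)/5 = 11.
E[N] = (1/3)·(23/4) + (1/3)·(34/5) + (1/3)·(11) = 157/20.

157/20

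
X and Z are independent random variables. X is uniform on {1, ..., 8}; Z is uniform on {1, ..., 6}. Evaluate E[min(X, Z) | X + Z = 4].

4/3

P(X + Z = 4) = 1/16.
Summing min(X,Z)·P(x,y) over outcomes with X + Z = 4 gives 1/12.
E[min(X, Z) | X + Z = 4] = (1/12) / (1/16) = 4/3.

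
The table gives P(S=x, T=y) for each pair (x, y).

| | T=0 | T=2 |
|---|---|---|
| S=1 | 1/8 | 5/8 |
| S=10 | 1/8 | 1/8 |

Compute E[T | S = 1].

5/3

P(S = 1) = 3/4.
Summing T·P(S=x,T=y) over the conditioning event gives 5/4.
E[T | S = 1] = (5/4) / (3/4) = 5/3.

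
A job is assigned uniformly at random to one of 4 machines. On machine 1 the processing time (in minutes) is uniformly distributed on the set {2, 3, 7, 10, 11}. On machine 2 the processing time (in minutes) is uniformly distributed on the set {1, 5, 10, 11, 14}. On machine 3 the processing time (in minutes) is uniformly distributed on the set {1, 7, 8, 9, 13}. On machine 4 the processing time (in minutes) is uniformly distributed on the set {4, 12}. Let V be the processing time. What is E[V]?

38/5

E[V | machine 1] = (2+3+7+10+11)/5 = 33/5.
E[V | machine 2] = (1+5+10+11+14)/5 = 41/5.
E[V | machine 3] = (1+7+8+9+13)/5 = 38/5.
E[V | machine 4] = (4+12)/2 = 8.
By the law of total expectation,
E[V] = (1/4)·(33/5) + (1/4)·(41/5) + (1/4)·(38/5) + (1/4)·(8) = 38/5.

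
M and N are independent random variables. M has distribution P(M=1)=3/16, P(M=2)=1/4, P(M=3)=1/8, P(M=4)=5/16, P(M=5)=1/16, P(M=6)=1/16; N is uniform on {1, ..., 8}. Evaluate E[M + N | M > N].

195/32

P(M > N) = 1/4.
Summing (M+N)·P(x,y) over outcomes with M > N gives 195/128.
E[M + N | M > N] = (195/128) / (1/4) = 195/32.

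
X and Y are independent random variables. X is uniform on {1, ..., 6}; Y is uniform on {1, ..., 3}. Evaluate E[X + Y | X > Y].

25/4

P(X > Y) = 2/3.
Summing (X+Y)·P(x,y) over outcomes with X > Y gives 25/6.
E[X + Y | X > Y] = (25/6) / (2/3) = 25/4.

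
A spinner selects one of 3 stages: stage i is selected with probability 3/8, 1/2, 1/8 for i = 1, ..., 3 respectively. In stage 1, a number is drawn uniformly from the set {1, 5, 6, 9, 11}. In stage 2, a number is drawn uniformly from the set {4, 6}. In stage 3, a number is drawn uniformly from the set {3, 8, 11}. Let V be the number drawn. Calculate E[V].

E[V | stage 1] = (1+5+6+9+11)/5 = 32/5.
E[V | stage 2] = (4+6)/2 = 5.
E[V | stage 3] = (3+8+11)/3 = 22/3.
By the law of total expectation,
E[V] = (3/8)·(32/5) + (1/2)·(5) + (1/8)·(22/3) = 349/60.

349/60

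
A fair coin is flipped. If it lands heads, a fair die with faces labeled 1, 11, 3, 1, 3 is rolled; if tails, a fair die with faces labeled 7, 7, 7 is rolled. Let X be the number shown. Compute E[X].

E[X | heads] = (1+11+3+1+3)/5 = 19/5.
E[X | tails] = (7+7+7)/3 = 7.
By the law of total expectation,
E[X] = (1/2)·(19/5) + (1/2)·(7) = 27/5.

27/5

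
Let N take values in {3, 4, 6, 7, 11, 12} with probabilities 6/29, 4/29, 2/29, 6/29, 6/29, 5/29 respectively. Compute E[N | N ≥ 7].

P(N ≥ 7) = 17/29.
Σ over the event: 7·6/29 + 11·6/29 + 12·5/29 = 168/29.
E[N | N ≥ 7] = (168/29) / (17/29) = 168/17.

168/17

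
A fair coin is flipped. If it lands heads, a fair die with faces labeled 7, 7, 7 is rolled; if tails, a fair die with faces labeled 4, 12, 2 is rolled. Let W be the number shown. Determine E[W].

13/2

E[W | heads] = (7+7+7)/3 = 7.
E[W | tails] = (4+12+2)/3 = 6.
E[W] = (1/2)·(7) + (1/2)·(6) = 13/2.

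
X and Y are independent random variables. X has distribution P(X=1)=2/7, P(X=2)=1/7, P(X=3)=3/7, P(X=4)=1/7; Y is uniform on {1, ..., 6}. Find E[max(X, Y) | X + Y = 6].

27/7

P(X + Y = 6) = 1/6.
Summing max(X,Y)·P(x,y) over outcomes with X + Y = 6 gives 9/14.
E[max(X, Y) | X + Y = 6] = (9/14) / (1/6) = 27/7.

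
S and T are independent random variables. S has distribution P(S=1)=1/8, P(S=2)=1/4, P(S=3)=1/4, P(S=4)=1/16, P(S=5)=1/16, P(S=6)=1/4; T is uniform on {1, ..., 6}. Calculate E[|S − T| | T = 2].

27/16

P(T = 2) = 1/6.
Summing |S−T|·P(x,y) over outcomes with T = 2 gives 9/32.
E[|S − T| | T = 2] = (9/32) / (1/6) = 27/16.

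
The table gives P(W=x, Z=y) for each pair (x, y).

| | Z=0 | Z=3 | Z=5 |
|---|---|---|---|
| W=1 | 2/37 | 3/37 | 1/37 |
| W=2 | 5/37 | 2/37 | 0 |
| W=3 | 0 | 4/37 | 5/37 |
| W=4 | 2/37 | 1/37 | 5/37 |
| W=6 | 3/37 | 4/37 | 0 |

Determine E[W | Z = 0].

P(Z = 0) = 12/37.
Σ W·P over the event = 1·(2/37) + 2·(5/37) + 4·(2/37) + 6·(3/37) = 38/37.
E[W | Z = 0] = (38/37) / (12/37) = 19/6.

19/6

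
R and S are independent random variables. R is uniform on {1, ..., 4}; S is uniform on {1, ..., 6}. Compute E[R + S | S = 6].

17/2

P(S = 6) = 1/6.
Summing (R+S)·P(x,y) over outcomes with S = 6 gives 17/12.
E[R + S | S = 6] = (17/12) / (1/6) = 17/2.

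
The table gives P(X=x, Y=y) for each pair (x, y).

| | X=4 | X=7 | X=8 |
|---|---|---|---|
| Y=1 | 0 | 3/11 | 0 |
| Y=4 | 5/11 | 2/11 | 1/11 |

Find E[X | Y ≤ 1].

P(Y ≤ 1) = 3/11.
Σ X·P over the event = 7·(3/11) = 21/11.
E[X | Y ≤ 1] = (21/11) / (3/11) = 7.

7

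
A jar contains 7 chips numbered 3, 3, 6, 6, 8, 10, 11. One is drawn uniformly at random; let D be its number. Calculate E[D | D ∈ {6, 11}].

P(D ∈ {6, 11}) = 3/7.
Σ over the event: 6·2/7 + 11·1/7 = 23/7.
E[D | D ∈ {6, 11}] = (23/7) / (3/7) = 23/3.

23/3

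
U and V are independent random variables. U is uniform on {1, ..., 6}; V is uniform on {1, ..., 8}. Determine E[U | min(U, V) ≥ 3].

9/2

P(min(U, V) ≥ 3) = 1/2.
Summing U·P(x,y) over outcomes with min(U, V) ≥ 3 gives 9/4.
E[U | min(U, V) ≥ 3] = (9/4) / (1/2) = 9/2.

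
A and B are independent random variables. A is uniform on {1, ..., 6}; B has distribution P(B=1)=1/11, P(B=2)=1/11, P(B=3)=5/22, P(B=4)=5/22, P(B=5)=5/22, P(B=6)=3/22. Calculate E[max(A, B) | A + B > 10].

6

P(A + B > 10) = 1/12.
Summing max(A,B)·P(x,y) over outcomes with A + B > 10 gives 1/2.
E[max(A, B) | A + B > 10] = (1/2) / (1/12) = 6.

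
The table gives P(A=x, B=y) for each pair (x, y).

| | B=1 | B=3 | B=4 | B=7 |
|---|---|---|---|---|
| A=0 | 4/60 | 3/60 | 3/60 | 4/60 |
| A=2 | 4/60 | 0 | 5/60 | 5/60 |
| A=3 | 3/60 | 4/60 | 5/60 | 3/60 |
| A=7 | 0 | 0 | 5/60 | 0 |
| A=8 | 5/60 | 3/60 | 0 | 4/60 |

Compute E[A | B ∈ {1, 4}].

117/34

P(B ∈ {1, 4}) = 17/30.
Σ A·P over the event = 0·(4/60) + 0·(3/60) + 2·(4/60) + 2·(5/60) + 3·(3/60) + 3·(5/60) + 7·(5/60) + 8·(5/60) = 39/20.
E[A | B ∈ {1, 4}] = (39/20) / (17/30) = 117/34.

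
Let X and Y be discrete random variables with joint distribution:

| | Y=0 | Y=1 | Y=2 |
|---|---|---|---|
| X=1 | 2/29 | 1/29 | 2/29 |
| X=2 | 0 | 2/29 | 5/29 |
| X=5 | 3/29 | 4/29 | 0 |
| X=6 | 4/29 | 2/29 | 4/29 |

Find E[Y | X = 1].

1

P(X = 1) = 5/29.
Σ Y·P over the event = 0·(2/29) + 1·(1/29) + 2·(2/29) = 5/29.
E[Y | X = 1] = (5/29) / (5/29) = 1.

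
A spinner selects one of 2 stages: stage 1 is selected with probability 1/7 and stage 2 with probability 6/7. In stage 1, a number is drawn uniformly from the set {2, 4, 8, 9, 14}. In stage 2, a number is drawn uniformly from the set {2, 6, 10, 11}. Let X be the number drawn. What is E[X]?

509/70

E[X | stage 1] = (2+4+8+9+14)/5 = 37/5.
E[X | stage 2] = (2+6+10+11)/4 = 29/4.
By the law of total expectation,
E[X] = (1/7)·(37/5) + (6/7)·(29/4) = 509/70.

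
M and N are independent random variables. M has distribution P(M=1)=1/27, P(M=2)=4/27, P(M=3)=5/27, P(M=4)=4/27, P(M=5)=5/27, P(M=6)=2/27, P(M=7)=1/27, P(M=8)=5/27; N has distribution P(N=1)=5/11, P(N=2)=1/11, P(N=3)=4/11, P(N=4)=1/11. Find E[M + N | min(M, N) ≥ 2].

201/26

P(min(M, N) ≥ 2) = 52/99.
Summing (M+N)·P(x,y) over outcomes with min(M, N) ≥ 2 gives 134/33.
E[M + N | min(M, N) ≥ 2] = (134/33) / (52/99) = 201/26.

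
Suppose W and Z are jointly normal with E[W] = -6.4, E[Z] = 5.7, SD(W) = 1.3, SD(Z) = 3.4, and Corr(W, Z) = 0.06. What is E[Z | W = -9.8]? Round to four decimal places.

5.1665

For a bivariate normal, E[Z | W=x] = μ_Z + ρ·(σ_Z/σ_W)·(x − μ_W).
E[Z | W=-9.8] = 5.7 + (0.06)·(3.4/1.3)·(-9.8 − (-6.4)) = 5.7 + (0.15692)·(-3.4) = 5.1665.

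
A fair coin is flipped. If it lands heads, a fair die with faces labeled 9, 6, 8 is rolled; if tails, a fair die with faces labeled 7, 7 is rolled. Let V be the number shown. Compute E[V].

22/3

E[V | heads] = (9+6+8)/3 = 23/3.
E[V | tails] = (7+7)/2 = 7.
E[V] = (1/2)·(23/3) + (1/2)·(7) = 22/3.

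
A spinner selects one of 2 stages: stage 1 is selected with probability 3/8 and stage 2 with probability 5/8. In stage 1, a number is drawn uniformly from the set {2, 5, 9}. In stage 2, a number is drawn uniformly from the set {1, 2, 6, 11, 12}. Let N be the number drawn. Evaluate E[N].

E[N | stage 1] = (2+5+9)/3 = 16/3.
E[N | stage 2] = (1+2+6+11+12)/5 = 32/5.
E[N] = (3/8)·(16/3) + (5/8)·(32/5) = 6.

6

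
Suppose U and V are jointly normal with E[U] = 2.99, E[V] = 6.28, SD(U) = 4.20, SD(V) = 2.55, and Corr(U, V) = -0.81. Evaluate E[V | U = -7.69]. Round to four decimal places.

For a bivariate normal, E[V | U=x] = μ_V + ρ·(σ_V/σ_U)·(x − μ_U).
E[V | U=-7.69] = 6.28 + (-0.81)·(2.55/4.20)·(-7.69 − (2.99)) = 6.28 + (-0.49179)·(-10.68) = 11.5323.

11.5323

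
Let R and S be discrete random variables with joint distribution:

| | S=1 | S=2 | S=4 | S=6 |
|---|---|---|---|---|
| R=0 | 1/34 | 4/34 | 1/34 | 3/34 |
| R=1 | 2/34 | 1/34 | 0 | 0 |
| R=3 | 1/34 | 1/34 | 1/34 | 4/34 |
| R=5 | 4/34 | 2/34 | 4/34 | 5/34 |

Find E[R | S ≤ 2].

39/16

P(S ≤ 2) = 8/17.
Σ R·P over the event = 0·(1/34) + 0·(4/34) + 1·(2/34) + 1·(1/34) + 3·(1/34) + 3·(1/34) + 5·(4/34) + 5·(2/34) = 39/34.
E[R | S ≤ 2] = (39/34) / (8/17) = 39/16.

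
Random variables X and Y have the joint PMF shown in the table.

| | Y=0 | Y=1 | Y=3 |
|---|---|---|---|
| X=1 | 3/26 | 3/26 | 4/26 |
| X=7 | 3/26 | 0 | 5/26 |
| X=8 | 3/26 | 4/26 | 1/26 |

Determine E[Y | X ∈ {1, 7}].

5/3

P(X ∈ {1, 7}) = 9/13.
Σ Y·P over the event = 0·(3/26) + 1·(3/26) + 3·(4/26) + 0·(3/26) + 3·(5/26) = 15/13.
E[Y | X ∈ {1, 7}] = (15/13) / (9/13) = 5/3.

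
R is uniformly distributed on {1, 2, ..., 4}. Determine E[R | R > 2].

Given R > 2, R is equally likely to be any of {3, 4}.
E[R | R > 2] = (3 + 4) / 2 = 7/2.

7/2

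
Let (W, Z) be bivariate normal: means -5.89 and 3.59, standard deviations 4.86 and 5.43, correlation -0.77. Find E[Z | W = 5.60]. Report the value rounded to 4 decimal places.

For a bivariate normal, E[Z | W=x] = μ_Z + ρ·(σ_Z/σ_W)·(x − μ_W).
E[Z | W=5.60] = 3.59 + (-0.77)·(5.43/4.86)·(5.60 − (-5.89)) = 3.59 + (-0.8603086)·(11.49) = -6.2949.

-6.2949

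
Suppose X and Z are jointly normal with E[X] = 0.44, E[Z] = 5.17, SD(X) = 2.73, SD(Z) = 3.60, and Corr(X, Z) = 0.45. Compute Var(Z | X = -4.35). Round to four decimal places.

10.3356

The conditional variance in a bivariate normal is σ_Z²(1 − ρ²), independent of x.
Var(Z | X=-4.35) = (3.60)²·(1 − (0.45)²) = 12.96·0.7975 = 10.3356.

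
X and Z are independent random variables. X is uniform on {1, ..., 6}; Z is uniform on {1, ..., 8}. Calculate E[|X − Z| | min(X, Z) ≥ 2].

15/7

P(min(X, Z) ≥ 2) = 35/48.
Summing |X−Z|·P(x,y) over outcomes with min(X, Z) ≥ 2 gives 25/16.
E[|X − Z| | min(X, Z) ≥ 2] = (25/16) / (35/48) = 15/7.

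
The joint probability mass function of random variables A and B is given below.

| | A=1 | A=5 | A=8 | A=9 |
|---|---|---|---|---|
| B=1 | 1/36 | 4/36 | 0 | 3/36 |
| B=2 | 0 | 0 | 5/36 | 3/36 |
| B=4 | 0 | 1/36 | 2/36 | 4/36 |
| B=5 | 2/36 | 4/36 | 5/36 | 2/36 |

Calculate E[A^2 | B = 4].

477/7

P(B = 4) = 7/36.
Summing A^2·P(A=x,B=y) over the conditioning event gives 53/4.
E[A^2 | B = 4] = (53/4) / (7/36) = 477/7.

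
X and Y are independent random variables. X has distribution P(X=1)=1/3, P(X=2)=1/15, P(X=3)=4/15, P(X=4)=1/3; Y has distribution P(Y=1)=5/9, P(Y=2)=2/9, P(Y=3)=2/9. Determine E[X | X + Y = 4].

37/16

P(X + Y = 4) = 32/135.
Summing X·P(x,y) over outcomes with X + Y = 4 gives 74/135.
E[X | X + Y = 4] = (74/135) / (32/135) = 37/16.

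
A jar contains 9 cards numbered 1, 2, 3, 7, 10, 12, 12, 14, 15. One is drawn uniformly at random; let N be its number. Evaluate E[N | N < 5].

2

P(N < 5) = 1/3.
Σ over the event: 1·1/9 + 2·1/9 + 3·1/9 = 2/3.
E[N | N < 5] = (2/3) / (1/3) = 2.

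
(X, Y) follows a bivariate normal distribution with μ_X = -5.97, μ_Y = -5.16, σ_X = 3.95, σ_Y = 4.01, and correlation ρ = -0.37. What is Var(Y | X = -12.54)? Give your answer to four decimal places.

Var(Y | X=x) = (1 − ρ²)·σ_Y².
Var(Y | X=-12.54) = (4.01)²·(1 − (-0.37)²) = 16.0801·0.8631 = 13.8787.

13.8787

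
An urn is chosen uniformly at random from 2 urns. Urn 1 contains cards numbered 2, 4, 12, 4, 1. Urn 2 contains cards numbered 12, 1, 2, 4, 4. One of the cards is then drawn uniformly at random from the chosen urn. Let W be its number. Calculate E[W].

23/5

E[W | urn 1] = (2+4+12+4+1)/5 = 23/5.
E[W | urn 2] = (12+1+2+4+4)/5 = 23/5.
By the law of total expectation,
E[W] = (1/2)·(23/5) + (1/2)·(23/5) = 23/5.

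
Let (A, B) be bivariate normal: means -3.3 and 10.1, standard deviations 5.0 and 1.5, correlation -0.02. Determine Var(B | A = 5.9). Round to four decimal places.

Var(B | A=x) = (1 − ρ²)·σ_B².
Var(B | A=5.9) = (1.5)²·(1 − (-0.02)²) = 2.25·0.9996 = 2.2491.

2.2491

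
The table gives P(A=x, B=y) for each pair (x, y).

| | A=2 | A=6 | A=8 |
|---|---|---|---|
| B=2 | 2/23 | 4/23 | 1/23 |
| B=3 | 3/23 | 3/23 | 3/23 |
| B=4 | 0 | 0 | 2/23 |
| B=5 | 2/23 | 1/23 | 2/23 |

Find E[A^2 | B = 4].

P(B = 4) = 2/23.
Σ A^2·P over the event = 64·(2/23) = 128/23.
E[A^2 | B = 4] = (128/23) / (2/23) = 64.

64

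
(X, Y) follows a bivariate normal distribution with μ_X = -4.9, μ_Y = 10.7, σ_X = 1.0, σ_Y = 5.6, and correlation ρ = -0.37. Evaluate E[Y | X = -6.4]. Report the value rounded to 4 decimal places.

13.8080

E[Y | X=x] = μ_Y + ρ(σ_Y/σ_X)(x − μ_X) for jointly normal variables.
E[Y | X=-6.4] = 10.7 + (-0.37)·(5.6/1.0)·(-6.4 − (-4.9)) = 10.7 + (-2.072)·(-1.5) = 13.8080.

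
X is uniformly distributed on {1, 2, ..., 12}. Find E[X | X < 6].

Given X < 6, X is equally likely to be any of {1, 2, 3, 4, 5}.
E[X | X < 6] = (1 + 2 + 3 + 4 + 5) / 5 = 3.

3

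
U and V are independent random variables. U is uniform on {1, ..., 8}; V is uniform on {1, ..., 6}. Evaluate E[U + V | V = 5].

19/2

Outcomes with V = 5: (1,5), (2,5), (3,5), (4,5), (5,5), (6,5), (7,5), (8,5), each with probability 1/48.
E[U + V | V = 5] = (6 + 7 + 8 + 9 + 10 + 11 + 12 + 13) / 8 = 19/2.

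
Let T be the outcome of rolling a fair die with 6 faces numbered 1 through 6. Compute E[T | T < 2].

1

Given T < 2, T is equally likely to be any of {1}.
E[T | T < 2] = (1) / 1 = 1.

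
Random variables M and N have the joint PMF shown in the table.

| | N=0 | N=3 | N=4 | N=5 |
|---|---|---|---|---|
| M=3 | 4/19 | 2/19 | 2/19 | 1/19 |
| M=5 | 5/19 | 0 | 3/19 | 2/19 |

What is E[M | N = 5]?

13/3

P(N = 5) = 3/19.
Σ M·P over the event = 3·(1/19) + 5·(2/19) = 13/19.
E[M | N = 5] = (13/19) / (3/19) = 13/3.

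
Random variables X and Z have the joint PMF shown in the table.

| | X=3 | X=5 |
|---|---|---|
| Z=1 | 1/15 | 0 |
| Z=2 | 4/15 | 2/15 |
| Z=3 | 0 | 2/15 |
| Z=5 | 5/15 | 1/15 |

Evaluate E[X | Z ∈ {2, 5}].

7/2

P(Z ∈ {2, 5}) = 4/5.
Σ X·P over the event = 3·(4/15) + 3·(5/15) + 5·(2/15) + 5·(1/15) = 14/5.
E[X | Z ∈ {2, 5}] = (14/5) / (4/5) = 7/2.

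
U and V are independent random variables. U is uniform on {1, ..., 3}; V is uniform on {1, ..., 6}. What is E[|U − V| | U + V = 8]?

Outcomes with U + V = 8: (2,6), (3,5), each with probability 1/18.
E[|U − V| | U + V = 8] = (4 + 2) / 2 = 3.

3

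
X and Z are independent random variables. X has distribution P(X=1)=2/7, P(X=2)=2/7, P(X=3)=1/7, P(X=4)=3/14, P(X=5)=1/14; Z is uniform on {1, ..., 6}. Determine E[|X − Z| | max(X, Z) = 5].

5/2

P(max(X, Z) = 5) = 3/14.
Summing |X−Z|·P(x,y) over outcomes with max(X, Z) = 5 gives 15/28.
E[|X − Z| | max(X, Z) = 5] = (15/28) / (3/14) = 5/2.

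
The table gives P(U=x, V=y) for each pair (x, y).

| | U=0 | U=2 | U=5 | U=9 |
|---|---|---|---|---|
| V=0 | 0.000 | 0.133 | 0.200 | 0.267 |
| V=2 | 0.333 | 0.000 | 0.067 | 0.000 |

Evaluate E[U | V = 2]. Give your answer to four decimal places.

0.8375

P(V = 2) = 0.400.
Σ U·P over the event = 0·(0.333) + 5·(0.067) = 0.335.
E[U | V = 2] = (0.335) / (0.400) = 0.8375.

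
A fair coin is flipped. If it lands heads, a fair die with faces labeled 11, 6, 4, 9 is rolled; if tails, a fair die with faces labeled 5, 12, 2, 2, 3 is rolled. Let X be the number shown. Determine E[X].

123/20

E[X | heads] = (11+6+4+9)/4 = 15/2.
E[X | tails] = (5+12+2+2+3)/5 = 24/5.
E[X] = (1/2)·(15/2) + (1/2)·(24/5) = 123/20.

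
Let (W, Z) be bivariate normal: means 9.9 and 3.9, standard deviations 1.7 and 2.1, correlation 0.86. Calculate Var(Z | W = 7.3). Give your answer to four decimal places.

1.1484

Var(Z | W=x) = (1 − ρ²)·σ_Z².
Var(Z | W=7.3) = (2.1)²·(1 − (0.86)²) = 4.41·0.2604 = 1.1484.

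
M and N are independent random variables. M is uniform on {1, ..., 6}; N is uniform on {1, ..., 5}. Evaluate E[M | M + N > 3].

P(M + N > 3) = 9/10.
Summing M·P(x,y) over outcomes with M + N > 3 gives 101/30.
E[M | M + N > 3] = (101/30) / (9/10) = 101/27.

101/27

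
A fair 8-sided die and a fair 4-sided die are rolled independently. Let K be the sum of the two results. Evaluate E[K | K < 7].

32/7

P(K < 7) = 7/16.
Σ over the event: 2·1/32 + 3·1/16 + 4·3/32 + 5·1/8 + 6·1/8 = 2.
E[K | K < 7] = (2) / (7/16) = 32/7.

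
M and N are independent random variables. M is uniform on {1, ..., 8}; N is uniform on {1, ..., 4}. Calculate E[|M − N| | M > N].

37/11

P(M > N) = 11/16.
Summing |M−N|·P(x,y) over outcomes with M > N gives 37/16.
E[|M − N| | M > N] = (37/16) / (11/16) = 37/11.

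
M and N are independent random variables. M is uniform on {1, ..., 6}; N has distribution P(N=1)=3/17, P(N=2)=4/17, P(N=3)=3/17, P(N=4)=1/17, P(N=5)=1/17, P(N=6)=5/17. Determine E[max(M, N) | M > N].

194/43

P(M > N) = 43/102.
Summing max(M,N)·P(x,y) over outcomes with M > N gives 97/51.
E[max(M, N) | M > N] = (97/51) / (43/102) = 194/43.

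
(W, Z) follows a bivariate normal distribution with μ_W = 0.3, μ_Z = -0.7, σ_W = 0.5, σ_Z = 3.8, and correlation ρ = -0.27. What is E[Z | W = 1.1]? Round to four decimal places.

-2.3416

For a bivariate normal, E[Z | W=x] = μ_Z + ρ·(σ_Z/σ_W)·(x − μ_W).
E[Z | W=1.1] = -0.7 + (-0.27)·(3.8/0.5)·(1.1 − (0.3)) = -0.7 + (-2.052)·(0.8) = -2.3416.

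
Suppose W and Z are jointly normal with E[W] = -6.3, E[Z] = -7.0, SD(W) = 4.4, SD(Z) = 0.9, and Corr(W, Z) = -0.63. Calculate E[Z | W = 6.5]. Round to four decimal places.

For a bivariate normal, E[Z | W=x] = μ_Z + ρ·(σ_Z/σ_W)·(x − μ_W).
E[Z | W=6.5] = -7.0 + (-0.63)·(0.9/4.4)·(6.5 − (-6.3)) = -7.0 + (-0.128864)·(12.8) = -8.6495.

-8.6495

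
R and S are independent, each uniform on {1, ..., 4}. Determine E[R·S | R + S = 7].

12

P(R + S = 7) = 1/8.
Summing RS·P(x,y) over outcomes with R + S = 7 gives 3/2.
E[R·S | R + S = 7] = (3/2) / (1/8) = 12.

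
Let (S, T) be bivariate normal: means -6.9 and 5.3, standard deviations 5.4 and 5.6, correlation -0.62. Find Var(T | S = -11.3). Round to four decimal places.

The conditional variance in a bivariate normal is σ_T²(1 − ρ²), independent of x.
Var(T | S=-11.3) = (5.6)²·(1 − (-0.62)²) = 31.36·0.6156 = 19.3052.

19.3052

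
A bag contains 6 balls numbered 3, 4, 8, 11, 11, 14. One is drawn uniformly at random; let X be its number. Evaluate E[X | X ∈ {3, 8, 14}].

P(X ∈ {3, 8, 14}) = 1/2.
Σ over the event: 3·1/6 + 8·1/6 + 14·1/6 = 25/6.
E[X | X ∈ {3, 8, 14}] = (25/6) / (1/2) = 25/3.

25/3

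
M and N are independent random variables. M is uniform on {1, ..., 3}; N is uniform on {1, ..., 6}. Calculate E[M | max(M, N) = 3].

Outcomes with max(M, N) = 3: (1,3), (2,3), (3,1), (3,2), (3,3), each with probability 1/18.
E[M | max(M, N) = 3] = (1 + 2 + 3 + 3 + 3) / 5 = 12/5.

12/5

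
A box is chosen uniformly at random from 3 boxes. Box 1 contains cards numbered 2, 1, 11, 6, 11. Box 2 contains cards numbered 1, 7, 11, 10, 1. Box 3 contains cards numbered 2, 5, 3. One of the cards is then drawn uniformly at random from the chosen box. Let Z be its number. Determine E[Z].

233/45

E[Z | box 1] = (2+1+11+6+11)/5 = 31/5.
E[Z | box 2] = (1+7+11+10+1)/5 = 6.
E[Z | box 3] = (2+5+3)/3 = 10/3.
By the law of total expectation,
E[Z] = (1/3)·(31/5) + (1/3)·(6) + (1/3)·(10/3) = 233/45.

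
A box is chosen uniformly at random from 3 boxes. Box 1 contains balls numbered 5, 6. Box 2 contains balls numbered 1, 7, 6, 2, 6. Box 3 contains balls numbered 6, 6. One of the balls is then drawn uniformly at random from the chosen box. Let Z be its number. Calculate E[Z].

53/10

E[Z | box 1] = (5+6)/2 = 11/2.
E[Z | box 2] = (1+7+6+2+6)/5 = 22/5.
E[Z | box 3] = (6+6)/2 = 6.
By the law of total expectation,
E[Z] = (1/3)·(11/2) + (1/3)·(22/5) + (1/3)·(6) = 53/10.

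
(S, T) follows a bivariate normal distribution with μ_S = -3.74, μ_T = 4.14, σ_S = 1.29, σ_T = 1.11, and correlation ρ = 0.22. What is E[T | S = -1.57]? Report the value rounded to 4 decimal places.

4.5508

E[T | S=x] = μ_T + ρ(σ_T/σ_S)(x − μ_S) for jointly normal variables.
E[T | S=-1.57] = 4.14 + (0.22)·(1.11/1.29)·(-1.57 − (-3.74)) = 4.14 + (0.1893)·(2.17) = 4.5508.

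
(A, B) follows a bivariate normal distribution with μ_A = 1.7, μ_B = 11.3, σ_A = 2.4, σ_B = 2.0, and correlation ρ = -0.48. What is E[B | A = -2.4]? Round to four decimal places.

12.9400

For a bivariate normal, E[B | A=x] = μ_B + ρ·(σ_B/σ_A)·(x − μ_A).
E[B | A=-2.4] = 11.3 + (-0.48)·(2.0/2.4)·(-2.4 − (1.7)) = 11.3 + (-0.4)·(-4.1) = 12.9400.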